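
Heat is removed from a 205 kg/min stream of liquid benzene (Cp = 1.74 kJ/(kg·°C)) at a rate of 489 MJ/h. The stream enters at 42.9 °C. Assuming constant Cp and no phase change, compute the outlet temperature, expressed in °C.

T_out = 20.1 °C

Q = 489 MJ/h = 8150 kJ/min
ΔT = Q/(ṁ·Cp) = 8150/(205×1.74) = 22.848 K
T_out = 42.9 − 22.848 = 20.052 °C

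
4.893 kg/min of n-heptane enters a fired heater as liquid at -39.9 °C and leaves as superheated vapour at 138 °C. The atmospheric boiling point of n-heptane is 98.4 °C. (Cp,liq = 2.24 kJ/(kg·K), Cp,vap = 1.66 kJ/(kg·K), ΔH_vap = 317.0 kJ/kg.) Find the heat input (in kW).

liquid -39.9→98.4 °C: 309.79 kJ/kg
vaporisation at 98.4 °C: 317 kJ/kg
vapour 98.4→138 °C: 65.736 kJ/kg
Δh = 309.79 + 317 + 65.736 = 692.53 kJ/kg
Q = ṁ·Δh = 4.893 kg/min × 692.53 kJ/kg = 3388.5 kJ/min
|Q| = 56.476 kW

Q = 56.5 kW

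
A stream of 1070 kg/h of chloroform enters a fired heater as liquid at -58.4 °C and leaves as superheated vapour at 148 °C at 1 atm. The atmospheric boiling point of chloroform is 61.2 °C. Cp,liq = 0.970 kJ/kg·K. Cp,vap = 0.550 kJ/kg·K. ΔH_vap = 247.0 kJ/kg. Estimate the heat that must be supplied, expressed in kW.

liquid -58.4→61.2 °C: 116.01 kJ/kg
vaporisation at 61.2 °C: 247 kJ/kg
vapour 61.2→148 °C: 47.74 kJ/kg
Δh = 116.01 + 247 + 47.74 = 410.75 kJ/kg
Q = ṁ·Δh = 1070 kg/h × 410.75 kJ/kg = 439500 kJ/h
|Q| = 122.08 kW

Q = 122 kW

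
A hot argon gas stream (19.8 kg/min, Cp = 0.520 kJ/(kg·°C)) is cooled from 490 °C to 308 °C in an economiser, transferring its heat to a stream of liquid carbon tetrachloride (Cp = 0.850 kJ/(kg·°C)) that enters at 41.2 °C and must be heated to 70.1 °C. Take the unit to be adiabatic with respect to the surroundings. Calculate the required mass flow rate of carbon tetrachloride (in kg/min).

Heat released by hot stream: Q = 19.8 × 0.520 × (490 − 308) = 1873.9 kJ/min
Energy balance on cold side (adiabatic exchanger): Q = ṁ_c·Cp_c·(T_c,out − T_c,in)
ṁ_c = 1873.9 / [0.850 × (70.1 − 41.2)] = 76.282 kg/min

ṁ_c = 76.3 kg/min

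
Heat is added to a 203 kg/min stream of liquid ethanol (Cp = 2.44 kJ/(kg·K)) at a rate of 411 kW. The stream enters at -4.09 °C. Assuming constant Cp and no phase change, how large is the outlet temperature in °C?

Q = 411 kW = 24660 kJ/min
ΔT = Q/(ṁ·Cp) = 24660/(203×2.44) = 49.786 K
T_out = -4.09 + 49.786 = 45.696 °C

T_out = 45.7 °C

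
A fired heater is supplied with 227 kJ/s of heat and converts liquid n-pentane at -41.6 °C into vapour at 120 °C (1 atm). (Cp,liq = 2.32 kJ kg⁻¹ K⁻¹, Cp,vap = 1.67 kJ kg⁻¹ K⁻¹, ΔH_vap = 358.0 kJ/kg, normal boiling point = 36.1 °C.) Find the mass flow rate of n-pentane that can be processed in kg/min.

ṁ = 20.1 kg/min

Δh = 2.32×(36.1−-41.6) + 358.0 + 1.67×(120−36.1) = 678.38 kJ/kg
Q = 227 kJ/s = 227 kJ/s = 13620 kJ/min
ṁ = Q/Δh = 13620 / 678.38 = 20.077 kg/min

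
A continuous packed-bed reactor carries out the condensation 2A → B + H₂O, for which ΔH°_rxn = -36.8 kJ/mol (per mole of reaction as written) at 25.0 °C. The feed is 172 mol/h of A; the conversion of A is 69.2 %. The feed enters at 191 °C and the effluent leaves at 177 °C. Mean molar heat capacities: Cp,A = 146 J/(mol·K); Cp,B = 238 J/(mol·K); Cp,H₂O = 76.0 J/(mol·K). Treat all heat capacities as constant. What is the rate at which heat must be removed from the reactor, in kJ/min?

Extent of reaction ξ = 0.692 × 172 / 2 = 59.512 mol/h
Reaction term: ξ·ΔH°_rxn = 59.512 × -36.8 = -2190 kJ/h
Sensible, feed 191→25 °C: -4168.6 kJ/h
Outlet flows (mol/h): A 52.976, B 59.512, H₂O 59.512
Sensible, products 25→177 °C: 4016 kJ/h
Q = ΔH = -2342.6 kJ/h = -0.65072 kW
Heat removed = 39.043 kJ/min

Q_out = 39.0 kJ/min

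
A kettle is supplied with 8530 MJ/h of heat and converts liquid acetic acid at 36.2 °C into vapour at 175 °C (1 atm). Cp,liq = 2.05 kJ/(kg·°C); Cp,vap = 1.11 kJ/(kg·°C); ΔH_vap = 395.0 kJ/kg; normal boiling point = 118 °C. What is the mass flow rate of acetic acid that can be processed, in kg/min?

Δh = 2.05×(118−36.2) + 395.0 + 1.11×(175−118) = 625.96 kJ/kg
Q = 8530 MJ/h = 2369.4 kJ/s = 142170 kJ/min
ṁ = Q/Δh = 142170 / 625.96 = 227.12 kg/min

ṁ = 227 kg/min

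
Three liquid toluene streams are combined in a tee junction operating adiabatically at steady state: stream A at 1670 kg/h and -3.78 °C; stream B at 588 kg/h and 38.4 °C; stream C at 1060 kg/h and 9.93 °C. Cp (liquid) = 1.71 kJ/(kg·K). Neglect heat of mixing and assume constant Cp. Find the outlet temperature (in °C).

Adiabatic, steady state ⇒ Σ ṁᵢCp,ᵢ(T_out − Tᵢ) = 0
T_out = Σ ṁᵢCp,ᵢTᵢ / Σ ṁᵢCp,ᵢ
      = 45815 / 5673.8 = 8.0749 °C

T_out = 8.07 °C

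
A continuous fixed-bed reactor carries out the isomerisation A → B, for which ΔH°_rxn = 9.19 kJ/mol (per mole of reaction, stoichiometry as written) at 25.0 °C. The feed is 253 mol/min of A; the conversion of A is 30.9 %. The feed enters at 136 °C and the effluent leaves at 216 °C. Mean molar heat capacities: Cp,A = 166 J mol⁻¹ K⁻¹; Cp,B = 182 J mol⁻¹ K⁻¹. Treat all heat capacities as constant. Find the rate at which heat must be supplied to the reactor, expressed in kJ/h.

Extent of reaction ξ = 0.309 × 253 = 78.177 mol/min
Reaction term: ξ·ΔH°_rxn = 78.177 × 9.19 = 718.45 kJ/min
Sensible, feed 136→25 °C: -4661.8 kJ/min
Outlet flows (mol/min): A 174.82, B 78.177
Sensible, products 25→216 °C: 8260.5 kJ/min
Q = ΔH = 4317.2 kJ/min = 71.953 kW
Heat supplied = 259030 kJ/h

Q_in = 259000 kJ/h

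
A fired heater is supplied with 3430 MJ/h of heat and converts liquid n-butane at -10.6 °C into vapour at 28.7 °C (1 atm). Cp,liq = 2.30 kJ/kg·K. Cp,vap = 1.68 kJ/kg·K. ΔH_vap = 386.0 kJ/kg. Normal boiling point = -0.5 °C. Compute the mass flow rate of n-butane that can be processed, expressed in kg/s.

Δh = 2.30×(-0.5−-10.6) + 386.0 + 1.68×(28.7−-0.5) = 458.29 kJ/kg
Q = 3430 MJ/h = 952.78 kJ/s = 952.78 kJ/s
ṁ = Q/Δh = 952.78 / 458.29 = 2.079 kg/s

ṁ = 2.08 kg/s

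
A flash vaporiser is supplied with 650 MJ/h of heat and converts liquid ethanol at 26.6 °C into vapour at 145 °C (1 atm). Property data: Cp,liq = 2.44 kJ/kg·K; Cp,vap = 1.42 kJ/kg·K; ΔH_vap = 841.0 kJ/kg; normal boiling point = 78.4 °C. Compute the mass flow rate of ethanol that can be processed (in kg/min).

ṁ = 10.2 kg/min

Δh = 2.44×(78.4−26.6) + 841.0 + 1.42×(145−78.4) = 1062 kJ/kg
Q = 650 MJ/h = 180.56 kJ/s = 10833 kJ/min
ṁ = Q/Δh = 10833 / 1062 = 10.201 kg/min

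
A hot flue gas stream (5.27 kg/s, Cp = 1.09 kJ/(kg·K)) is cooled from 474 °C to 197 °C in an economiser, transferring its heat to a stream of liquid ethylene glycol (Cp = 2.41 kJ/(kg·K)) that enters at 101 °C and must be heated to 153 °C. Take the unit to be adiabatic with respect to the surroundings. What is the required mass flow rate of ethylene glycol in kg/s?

ṁ_c = 12.7 kg/s

Heat released by hot stream: Q = 5.27 × 1.09 × (474 − 197) = 1591.2 kJ/s
Energy balance on cold side (adiabatic exchanger): Q = ṁ_c·Cp_c·(T_c,out − T_c,in)
ṁ_c = 1591.2 / [2.41 × (153 − 101)] = 12.697 kg/s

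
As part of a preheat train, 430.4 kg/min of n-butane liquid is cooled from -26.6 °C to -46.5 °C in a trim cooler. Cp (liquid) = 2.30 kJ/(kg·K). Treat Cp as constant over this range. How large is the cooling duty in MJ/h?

Q = ṁ·Cp·ΔT = 430.4 × 2.30 × (-46.5 − -26.6) = -19699 kJ/min
Converting: 19699 / 60 s = 328.32 kW
Cooling duty = 1182 MJ/h

Q_c = 1180 MJ/h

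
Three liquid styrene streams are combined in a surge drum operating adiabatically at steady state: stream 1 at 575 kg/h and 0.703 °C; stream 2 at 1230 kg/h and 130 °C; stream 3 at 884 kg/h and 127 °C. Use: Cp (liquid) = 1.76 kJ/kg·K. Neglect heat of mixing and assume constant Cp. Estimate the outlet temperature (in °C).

No heat crosses the boundary, so H_out = H_in.
Σ ṁᵢCp,ᵢTᵢ = 575×1.76×0.703 + 1230×1.76×130 + 884×1.76×127 = 479730
Σ ṁᵢCp,ᵢ = 575×1.76 + 1230×1.76 + 884×1.76 = 4732.6
T_out = 479730 / 4732.6 = 101.37 °C

T_out = 101 °C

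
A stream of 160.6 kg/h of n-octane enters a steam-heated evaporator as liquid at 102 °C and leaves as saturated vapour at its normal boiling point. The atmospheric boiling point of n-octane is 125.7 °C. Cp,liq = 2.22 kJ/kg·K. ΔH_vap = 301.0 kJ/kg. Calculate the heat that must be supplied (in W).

liquid 102→125.7 °C: 52.614 kJ/kg
vaporisation at 125.7 °C: 301 kJ/kg
Δh = 52.614 + 301 = 353.61 kJ/kg
Q = ṁ·Δh = 160.6 kg/h × 353.61 kJ/kg = 56790 kJ/h
|Q| = 15.775 kW = 15775 W

Q = 15800 W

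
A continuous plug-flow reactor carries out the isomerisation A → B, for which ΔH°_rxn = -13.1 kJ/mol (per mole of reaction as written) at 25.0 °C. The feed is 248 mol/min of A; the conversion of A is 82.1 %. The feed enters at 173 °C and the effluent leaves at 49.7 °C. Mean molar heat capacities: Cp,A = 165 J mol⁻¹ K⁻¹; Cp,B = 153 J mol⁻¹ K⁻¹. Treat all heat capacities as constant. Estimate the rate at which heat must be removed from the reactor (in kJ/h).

Q_out = 466000 kJ/h

Extent of reaction ξ = 0.821 × 248 = 203.61 mol/min
Reaction term: ξ·ΔH°_rxn = 203.61 × -13.1 = -2667.3 kJ/min
Sensible, feed 173→25 °C: -6056.2 kJ/min
Outlet flows (mol/min): A 44.392, B 203.61
Sensible, products 25→49.7 °C: 950.37 kJ/min
Q = ΔH = -7773.1 kJ/min = -129.55 kW
Heat removed = 466380 kJ/h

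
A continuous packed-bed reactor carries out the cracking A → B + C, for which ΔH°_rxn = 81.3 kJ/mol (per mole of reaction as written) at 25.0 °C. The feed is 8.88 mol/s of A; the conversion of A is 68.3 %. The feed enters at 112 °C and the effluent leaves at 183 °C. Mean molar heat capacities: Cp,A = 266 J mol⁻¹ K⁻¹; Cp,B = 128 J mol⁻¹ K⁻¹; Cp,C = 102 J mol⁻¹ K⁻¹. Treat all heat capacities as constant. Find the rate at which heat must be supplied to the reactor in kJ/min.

Extent of reaction ξ = 0.683 × 8.88 = 6.065 mol/s
Reaction term: ξ·ΔH°_rxn = 6.065 × 81.3 = 493.09 kJ/s
Sensible, feed 112→25 °C: -205.5 kJ/s
Outlet flows (mol/s): A 2.815, B 6.065, C 6.065
Sensible, products 25→183 °C: 338.71 kJ/s
Q = ΔH = 626.3 kJ/s = 626.3 kW
Heat supplied = 37578 kJ/min

Q_in = 37600 kJ/min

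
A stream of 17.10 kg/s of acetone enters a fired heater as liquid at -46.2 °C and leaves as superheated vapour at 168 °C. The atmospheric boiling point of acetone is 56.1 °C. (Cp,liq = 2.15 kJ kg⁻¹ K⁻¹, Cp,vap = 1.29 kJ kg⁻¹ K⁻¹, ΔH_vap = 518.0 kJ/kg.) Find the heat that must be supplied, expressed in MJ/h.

Q = 54300 MJ/h

liquid -46.2→56.1 °C: 219.95 kJ/kg
vaporisation at 56.1 °C: 518 kJ/kg
vapour 56.1→168 °C: 144.35 kJ/kg
Δh = 219.95 + 518 + 144.35 = 882.3 kJ/kg
Q = ṁ·Δh = 17.10 kg/s × 882.3 kJ/kg = 15087 kJ/s
|Q| = 15087 kW = 54314 MJ/h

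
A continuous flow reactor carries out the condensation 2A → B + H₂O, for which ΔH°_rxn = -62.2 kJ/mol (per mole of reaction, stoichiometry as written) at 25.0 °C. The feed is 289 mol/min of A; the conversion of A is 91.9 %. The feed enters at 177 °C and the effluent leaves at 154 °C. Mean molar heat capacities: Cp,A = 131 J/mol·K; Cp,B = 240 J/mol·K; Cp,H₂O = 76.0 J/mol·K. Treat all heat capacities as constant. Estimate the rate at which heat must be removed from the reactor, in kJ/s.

Q_out = 137 kJ/s

Extent of reaction ξ = 0.919 × 289 / 2 = 132.8 mol/min
Reaction term: ξ·ΔH°_rxn = 132.8 × -62.2 = -8259.9 kJ/min
Sensible, feed 177→25 °C: -5754.6 kJ/min
Outlet flows (mol/min): A 23.409, B 132.8, H₂O 132.8
Sensible, products 25→154 °C: 5808.9 kJ/min
Q = ΔH = -8205.6 kJ/min = -136.76 kW
Heat removed = 136.76 kJ/s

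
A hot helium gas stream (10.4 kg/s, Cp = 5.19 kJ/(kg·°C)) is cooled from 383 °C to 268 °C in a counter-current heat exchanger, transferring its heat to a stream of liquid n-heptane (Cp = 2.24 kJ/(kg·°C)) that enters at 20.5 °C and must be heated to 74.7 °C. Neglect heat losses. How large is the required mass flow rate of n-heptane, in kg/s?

ṁ_c = 51.1 kg/s

Heat released by hot stream: Q = 10.4 × 5.19 × (383 − 268) = 6207.2 kJ/s
Energy balance on cold side (adiabatic exchanger): Q = ṁ_c·Cp_c·(T_c,out − T_c,in)
ṁ_c = 6207.2 / [2.24 × (74.7 − 20.5)] = 51.127 kg/s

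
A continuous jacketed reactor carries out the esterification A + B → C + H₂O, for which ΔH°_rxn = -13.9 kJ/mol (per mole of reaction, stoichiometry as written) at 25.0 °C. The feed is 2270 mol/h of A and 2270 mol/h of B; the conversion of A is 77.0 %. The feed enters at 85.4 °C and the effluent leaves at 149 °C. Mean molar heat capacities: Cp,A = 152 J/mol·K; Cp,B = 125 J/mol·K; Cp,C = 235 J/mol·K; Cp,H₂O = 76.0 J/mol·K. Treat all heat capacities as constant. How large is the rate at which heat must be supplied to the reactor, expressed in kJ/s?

Q_in = 6.41 kJ/s

Extent of reaction ξ = 0.770 × 2270 = 1747.9 mol/h
Reaction term: ξ·ΔH°_rxn = 1747.9 × -13.9 = -24296 kJ/h
Sensible, feed 85.4→25 °C: -37979 kJ/h
Outlet flows (mol/h): A 522.1, B 522.1, C 1747.9, H₂O 1747.9
Sensible, products 25→149 °C: 85339 kJ/h
Q = ΔH = 23064 kJ/h = 6.4068 kW
Heat supplied = 6.4068 kJ/s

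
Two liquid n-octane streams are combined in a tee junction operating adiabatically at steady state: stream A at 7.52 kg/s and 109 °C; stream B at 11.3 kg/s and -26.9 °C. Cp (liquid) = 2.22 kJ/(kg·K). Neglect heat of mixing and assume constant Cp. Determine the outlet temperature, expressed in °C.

No heat crosses the boundary, so H_out = H_in.
Σ ṁᵢCp,ᵢTᵢ = 7.52×2.22×109 + 11.3×2.22×-26.9 = 1144.9
Σ ṁᵢCp,ᵢ = 7.52×2.22 + 11.3×2.22 = 41.78
T_out = 1144.9 / 41.78 = 27.402 °C

T_out = 27.4 °C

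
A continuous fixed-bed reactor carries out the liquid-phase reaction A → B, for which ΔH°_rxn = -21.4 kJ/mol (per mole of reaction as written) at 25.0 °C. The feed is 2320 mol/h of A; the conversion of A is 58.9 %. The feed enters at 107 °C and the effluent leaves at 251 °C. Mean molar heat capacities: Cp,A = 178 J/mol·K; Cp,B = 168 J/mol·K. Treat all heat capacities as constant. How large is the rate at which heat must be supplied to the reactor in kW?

Extent of reaction ξ = 0.589 × 2320 = 1366.5 mol/h
Reaction term: ξ·ΔH°_rxn = 1366.5 × -21.4 = -29243 kJ/h
Sensible, feed 107→25 °C: -33863 kJ/h
Outlet flows (mol/h): A 953.52, B 1366.5
Sensible, products 25→251 °C: 90241 kJ/h
Q = ΔH = 27135 kJ/h = 7.5376 kW
Heat supplied = 7.5376 kW

Q_in = 7.54 kW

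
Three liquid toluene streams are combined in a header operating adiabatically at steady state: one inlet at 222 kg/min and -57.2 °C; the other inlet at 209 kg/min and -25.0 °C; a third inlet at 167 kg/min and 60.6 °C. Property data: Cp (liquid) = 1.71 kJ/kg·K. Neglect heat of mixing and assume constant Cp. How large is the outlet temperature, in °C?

No heat crosses the boundary, so H_out = H_in.
T_out = Σ ṁᵢCp,ᵢTᵢ / Σ ṁᵢCp,ᵢ
      = -13343 / 1022.6 = -13.049 °C

T_out = -13.0 °C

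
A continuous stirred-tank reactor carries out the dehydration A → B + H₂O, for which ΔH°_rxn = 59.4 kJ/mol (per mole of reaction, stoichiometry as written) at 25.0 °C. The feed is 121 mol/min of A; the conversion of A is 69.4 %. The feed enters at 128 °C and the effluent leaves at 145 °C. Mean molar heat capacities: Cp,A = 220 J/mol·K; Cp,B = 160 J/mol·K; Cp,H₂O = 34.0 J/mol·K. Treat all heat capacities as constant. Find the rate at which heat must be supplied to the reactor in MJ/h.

Extent of reaction ξ = 0.694 × 121 = 83.974 mol/min
Reaction term: ξ·ΔH°_rxn = 83.974 × 59.4 = 4988.1 kJ/min
Sensible, feed 128→25 °C: -2741.9 kJ/min
Outlet flows (mol/min): A 37.026, B 83.974, H₂O 83.974
Sensible, products 25→145 °C: 2932.4 kJ/min
Q = ΔH = 5178.6 kJ/min = 86.31 kW
Heat supplied = 310.72 MJ/h

Q_in = 311 MJ/h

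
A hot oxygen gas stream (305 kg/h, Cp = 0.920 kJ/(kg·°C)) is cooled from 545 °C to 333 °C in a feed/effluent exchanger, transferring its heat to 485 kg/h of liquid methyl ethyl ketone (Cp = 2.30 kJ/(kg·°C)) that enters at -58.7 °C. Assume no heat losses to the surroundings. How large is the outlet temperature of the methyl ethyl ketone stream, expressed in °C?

T_c,out = -5.37 °C

Heat released by hot stream: Q = 305 × 0.920 × (545 − 333) = 59487 kJ/h
Energy balance on cold side (adiabatic exchanger): Q = ṁ_c·Cp_c·(T_c,out − T_c,in)
T_c,out = -58.7 + 59487/(485 × 2.30) = -5.3722 °C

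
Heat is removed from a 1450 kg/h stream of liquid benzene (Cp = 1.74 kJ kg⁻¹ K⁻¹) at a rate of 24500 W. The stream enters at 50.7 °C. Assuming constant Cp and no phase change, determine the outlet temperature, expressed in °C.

T_out = 15.7 °C

Q = 24500 W = 88200 kJ/h
ΔT = Q/(ṁ·Cp) = 88200/(1450×1.74) = 34.958 K
T_out = 50.7 − 34.958 = 15.742 °C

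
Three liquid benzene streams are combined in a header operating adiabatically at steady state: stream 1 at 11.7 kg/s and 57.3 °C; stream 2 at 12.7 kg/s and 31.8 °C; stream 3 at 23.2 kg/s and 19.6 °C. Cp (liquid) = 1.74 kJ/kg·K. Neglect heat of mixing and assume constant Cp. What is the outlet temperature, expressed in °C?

T_out = 32.1 °C

Energy balance with Q = 0: Σ ṁᵢCp,ᵢ(T_out − Tᵢ) = 0
Σ ṁᵢCp,ᵢTᵢ = 11.7×1.74×57.3 + 12.7×1.74×31.8 + 23.2×1.74×19.6 = 2660.4
Σ ṁᵢCp,ᵢ = 11.7×1.74 + 12.7×1.74 + 23.2×1.74 = 82.824
T_out = 2660.4 / 82.824 = 32.122 °C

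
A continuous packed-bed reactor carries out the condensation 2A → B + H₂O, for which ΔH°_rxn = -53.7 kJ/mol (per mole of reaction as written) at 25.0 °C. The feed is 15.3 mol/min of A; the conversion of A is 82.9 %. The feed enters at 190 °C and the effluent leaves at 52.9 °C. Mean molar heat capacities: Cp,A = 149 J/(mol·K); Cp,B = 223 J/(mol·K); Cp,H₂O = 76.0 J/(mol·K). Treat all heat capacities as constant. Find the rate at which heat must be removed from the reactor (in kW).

Q_out = 10.9 kW

Extent of reaction ξ = 0.829 × 15.3 / 2 = 6.3418 mol/min
Reaction term: ξ·ΔH°_rxn = 6.3418 × -53.7 = -340.56 kJ/min
Sensible, feed 190→25 °C: -376.15 kJ/min
Outlet flows (mol/min): A 2.6163, B 6.3418, H₂O 6.3418
Sensible, products 25→52.9 °C: 63.781 kJ/min
Q = ΔH = -652.93 kJ/min = -10.882 kW
Heat removed = 10.882 kW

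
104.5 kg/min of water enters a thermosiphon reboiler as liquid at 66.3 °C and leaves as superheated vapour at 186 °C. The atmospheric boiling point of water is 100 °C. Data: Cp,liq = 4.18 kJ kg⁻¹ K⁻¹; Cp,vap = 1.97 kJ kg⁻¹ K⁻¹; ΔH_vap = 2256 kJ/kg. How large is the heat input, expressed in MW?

Q = 4.47 MW

liquid 66.3→100 °C: 140.87 kJ/kg
vaporisation at 100 °C: 2256 kJ/kg
vapour 100→186 °C: 169.42 kJ/kg
Δh = 140.87 + 2256 + 169.42 = 2566.3 kJ/kg
Q = ṁ·Δh = 104.5 kg/min × 2566.3 kJ/kg = 268180 kJ/min
|Q| = 4469.6 kW = 4.4696 MW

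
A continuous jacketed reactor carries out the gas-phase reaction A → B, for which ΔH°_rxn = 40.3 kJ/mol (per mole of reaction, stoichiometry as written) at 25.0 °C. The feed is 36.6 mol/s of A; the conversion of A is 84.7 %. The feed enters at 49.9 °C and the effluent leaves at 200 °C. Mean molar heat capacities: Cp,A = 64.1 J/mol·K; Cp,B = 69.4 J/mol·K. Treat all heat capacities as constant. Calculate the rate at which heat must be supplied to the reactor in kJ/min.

Extent of reaction ξ = 0.847 × 36.6 = 31 mol/s
Reaction term: ξ·ΔH°_rxn = 31 × 40.3 = 1249.3 kJ/s
Sensible, feed 49.9→25 °C: -58.417 kJ/s
Outlet flows (mol/s): A 5.5998, B 31
Sensible, products 25→200 °C: 439.31 kJ/s
Q = ΔH = 1630.2 kJ/s = 1630.2 kW
Heat supplied = 97812 kJ/min

Q_in = 97800 kJ/min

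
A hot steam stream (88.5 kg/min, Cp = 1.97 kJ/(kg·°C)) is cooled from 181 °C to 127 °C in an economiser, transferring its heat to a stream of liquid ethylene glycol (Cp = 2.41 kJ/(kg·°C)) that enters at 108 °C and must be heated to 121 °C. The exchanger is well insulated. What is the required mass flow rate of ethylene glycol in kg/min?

ṁ_c = 300 kg/min

Heat released by hot stream: Q = 88.5 × 1.97 × (181 − 127) = 9414.6 kJ/min
Energy balance on cold side (adiabatic exchanger): Q = ṁ_c·Cp_c·(T_c,out − T_c,in)
ṁ_c = 9414.6 / [2.41 × (121 − 108)] = 300.5 kg/min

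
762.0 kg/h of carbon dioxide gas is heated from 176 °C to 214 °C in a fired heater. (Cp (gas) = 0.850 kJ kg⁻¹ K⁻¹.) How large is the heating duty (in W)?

Q = 6840 W

Q = ṁ·Cp·ΔT = 762.0 × 0.850 × (214 − 176) = 24613 kJ/h
Converting: 24613 / 3600 s = 6.8368 kW
Heating duty = 6836.8 W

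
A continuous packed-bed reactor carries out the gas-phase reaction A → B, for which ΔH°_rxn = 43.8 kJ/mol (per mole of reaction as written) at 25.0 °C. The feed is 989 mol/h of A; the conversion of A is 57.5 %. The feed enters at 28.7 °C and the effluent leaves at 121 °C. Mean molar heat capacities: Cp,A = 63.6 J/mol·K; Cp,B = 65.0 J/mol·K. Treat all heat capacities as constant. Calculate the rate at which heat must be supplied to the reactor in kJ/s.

Extent of reaction ξ = 0.575 × 989 = 568.67 mol/h
Reaction term: ξ·ΔH°_rxn = 568.67 × 43.8 = 24908 kJ/h
Sensible, feed 28.7→25 °C: -232.73 kJ/h
Outlet flows (mol/h): A 420.33, B 568.67
Sensible, products 25→121 °C: 6114.9 kJ/h
Q = ΔH = 30790 kJ/h = 8.5528 kW
Heat supplied = 8.5528 kJ/s

Q_in = 8.55 kJ/s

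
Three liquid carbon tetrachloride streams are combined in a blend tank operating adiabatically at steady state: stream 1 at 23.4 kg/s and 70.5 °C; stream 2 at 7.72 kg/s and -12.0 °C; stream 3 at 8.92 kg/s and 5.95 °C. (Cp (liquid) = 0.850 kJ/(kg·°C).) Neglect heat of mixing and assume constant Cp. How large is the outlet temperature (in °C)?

No heat crosses the boundary, so H_out = H_in.
Σ ṁᵢCp,ᵢTᵢ = 23.4×0.850×70.5 + 7.72×0.850×-12.0 + 8.92×0.850×5.95 = 1368.6
Σ ṁᵢCp,ᵢ = 23.4×0.850 + 7.72×0.850 + 8.92×0.850 = 34.034
T_out = 1368.6 / 34.034 = 40.213 °C

T_out = 40.2 °C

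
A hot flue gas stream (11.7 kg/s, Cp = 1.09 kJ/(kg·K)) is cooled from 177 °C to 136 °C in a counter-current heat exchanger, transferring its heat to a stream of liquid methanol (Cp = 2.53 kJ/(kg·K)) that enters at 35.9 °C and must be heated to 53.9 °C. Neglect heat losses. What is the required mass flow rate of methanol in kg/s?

Heat released by hot stream: Q = 11.7 × 1.09 × (177 − 136) = 522.87 kJ/s
Energy balance on cold side (adiabatic exchanger): Q = ṁ_c·Cp_c·(T_c,out − T_c,in)
ṁ_c = 522.87 / [2.53 × (53.9 − 35.9)] = 11.482 kg/s

ṁ_c = 11.5 kg/s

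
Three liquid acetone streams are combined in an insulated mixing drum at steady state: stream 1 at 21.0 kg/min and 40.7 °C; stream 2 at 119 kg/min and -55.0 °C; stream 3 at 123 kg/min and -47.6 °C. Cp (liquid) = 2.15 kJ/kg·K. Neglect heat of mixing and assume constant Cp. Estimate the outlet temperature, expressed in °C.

Energy balance with Q = 0: Σ ṁᵢCp,ᵢ(T_out − Tᵢ) = 0
Σ ṁᵢCp,ᵢTᵢ = 21.0×2.15×40.7 + 119×2.15×-55.0 + 123×2.15×-47.6 = -24822
Σ ṁᵢCp,ᵢ = 21.0×2.15 + 119×2.15 + 123×2.15 = 565.45
T_out = -24822 / 565.45 = -43.898 °C

T_out = -43.9 °C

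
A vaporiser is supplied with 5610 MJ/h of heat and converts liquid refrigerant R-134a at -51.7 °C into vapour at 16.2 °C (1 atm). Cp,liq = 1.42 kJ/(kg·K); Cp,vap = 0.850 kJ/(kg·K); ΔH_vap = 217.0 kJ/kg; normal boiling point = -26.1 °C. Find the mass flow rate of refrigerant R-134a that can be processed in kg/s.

Δh = 1.42×(-26.1−-51.7) + 217.0 + 0.850×(16.2−-26.1) = 289.31 kJ/kg
Q = 5610 MJ/h = 1558.3 kJ/s = 1558.3 kJ/s
ṁ = Q/Δh = 1558.3 / 289.31 = 5.3864 kg/s

ṁ = 5.39 kg/s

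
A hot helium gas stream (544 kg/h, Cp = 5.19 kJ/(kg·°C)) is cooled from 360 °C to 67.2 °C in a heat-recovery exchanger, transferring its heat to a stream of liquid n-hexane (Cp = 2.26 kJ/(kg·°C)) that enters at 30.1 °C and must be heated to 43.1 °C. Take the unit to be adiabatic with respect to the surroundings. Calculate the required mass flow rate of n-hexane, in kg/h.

ṁ_c = 28100 kg/h

Heat released by hot stream: Q = 544 × 5.19 × (360 − 67.2) = 826680 kJ/h
Energy balance on cold side (adiabatic exchanger): Q = ṁ_c·Cp_c·(T_c,out − T_c,in)
ṁ_c = 826680 / [2.26 × (43.1 − 30.1)] = 28138 kg/h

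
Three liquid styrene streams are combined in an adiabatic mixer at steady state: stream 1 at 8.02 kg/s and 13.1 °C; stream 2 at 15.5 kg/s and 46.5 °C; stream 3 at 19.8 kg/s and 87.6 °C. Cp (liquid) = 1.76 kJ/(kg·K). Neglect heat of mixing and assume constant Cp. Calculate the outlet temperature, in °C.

Adiabatic, steady state ⇒ Σ ṁᵢCp,ᵢ(T_out − Tᵢ) = 0
T_out = Σ ṁᵢCp,ᵢTᵢ / Σ ṁᵢCp,ᵢ
      = 4506.1 / 76.243 = 59.102 °C

T_out = 59.1 °C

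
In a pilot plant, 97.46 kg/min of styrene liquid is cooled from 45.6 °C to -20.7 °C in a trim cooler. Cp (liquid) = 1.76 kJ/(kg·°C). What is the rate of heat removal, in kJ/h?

Q_c = 682000 kJ/h

Q = ṁ·Cp·ΔT = 97.46 × 1.76 × (-20.7 − 45.6) = -11372 kJ/min
Converting: 11372 / 60 s = 189.54 kW
Cooling duty = 682340 kJ/h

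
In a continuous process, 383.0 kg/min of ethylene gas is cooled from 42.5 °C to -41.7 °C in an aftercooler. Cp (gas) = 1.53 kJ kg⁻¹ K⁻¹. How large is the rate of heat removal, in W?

Q_c = 822000 W

Q = ṁ·Cp·ΔT = 383.0 × 1.53 × (-41.7 − 42.5) = -49340 kJ/min
Converting: 49340 / 60 s = 822.34 kW
Cooling duty = 822340 W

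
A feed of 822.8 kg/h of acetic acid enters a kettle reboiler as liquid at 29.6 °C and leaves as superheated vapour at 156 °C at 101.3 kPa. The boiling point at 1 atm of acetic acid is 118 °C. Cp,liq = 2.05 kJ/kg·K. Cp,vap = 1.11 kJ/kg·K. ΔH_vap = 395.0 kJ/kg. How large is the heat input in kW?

Q = 141 kW

liquid 29.6→118 °C: 181.22 kJ/kg
vaporisation at 118 °C: 395 kJ/kg
vapour 118→156 °C: 42.18 kJ/kg
Δh = 181.22 + 395 + 42.18 = 618.4 kJ/kg
Q = ṁ·Δh = 822.8 kg/h × 618.4 kJ/kg = 508820 kJ/h
|Q| = 141.34 kW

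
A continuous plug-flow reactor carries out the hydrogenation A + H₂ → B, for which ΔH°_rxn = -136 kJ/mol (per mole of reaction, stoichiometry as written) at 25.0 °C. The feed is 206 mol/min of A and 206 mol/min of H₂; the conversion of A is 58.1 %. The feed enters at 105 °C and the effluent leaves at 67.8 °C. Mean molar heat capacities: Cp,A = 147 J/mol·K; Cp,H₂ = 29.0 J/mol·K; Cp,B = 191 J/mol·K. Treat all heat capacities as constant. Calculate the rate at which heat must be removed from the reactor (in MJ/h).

Q_out = 1050 MJ/h

Extent of reaction ξ = 0.581 × 206 = 119.69 mol/min
Reaction term: ξ·ΔH°_rxn = 119.69 × -136 = -16277 kJ/min
Sensible, feed 105→25 °C: -2900.5 kJ/min
Outlet flows (mol/min): A 86.314, H₂ 86.314, B 119.69
Sensible, products 25→67.8 °C: 1628.6 kJ/min
Q = ΔH = -17549 kJ/min = -292.49 kW
Heat removed = 1053 MJ/h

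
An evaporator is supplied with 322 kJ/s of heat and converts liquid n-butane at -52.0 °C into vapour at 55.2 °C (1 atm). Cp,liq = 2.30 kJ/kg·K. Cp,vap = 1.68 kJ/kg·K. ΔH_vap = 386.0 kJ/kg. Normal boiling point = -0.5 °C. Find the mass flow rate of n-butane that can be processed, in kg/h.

Δh = 2.30×(-0.5−-52.0) + 386.0 + 1.68×(55.2−-0.5) = 598.03 kJ/kg
Q = 322 kJ/s = 322 kJ/s = 1.1592e+06 kJ/h
ṁ = Q/Δh = 1.1592e+06 / 598.03 = 1938.4 kg/h

ṁ = 1940 kg/h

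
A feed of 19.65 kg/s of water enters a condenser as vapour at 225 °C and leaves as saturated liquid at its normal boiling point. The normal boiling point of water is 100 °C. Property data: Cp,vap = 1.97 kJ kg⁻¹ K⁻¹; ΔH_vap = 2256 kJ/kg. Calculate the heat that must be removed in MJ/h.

vapour 225→100 °C: -246.25 kJ/kg
condensation at 100 °C: -2256 kJ/kg
Δh = -246.25 + -2256 = -2502.2 kJ/kg
Q = ṁ·Δh = 19.65 kg/s × -2502.2 kJ/kg = -49169 kJ/s
|Q| = 49169 kW = 177010 MJ/h

Q_c = 177000 MJ/h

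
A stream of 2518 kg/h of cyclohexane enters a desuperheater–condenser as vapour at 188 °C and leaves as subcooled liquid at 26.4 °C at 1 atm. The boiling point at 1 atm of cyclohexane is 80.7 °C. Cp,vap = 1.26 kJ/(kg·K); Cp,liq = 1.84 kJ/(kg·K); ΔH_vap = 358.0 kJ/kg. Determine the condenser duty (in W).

vapour 188→80.7 °C: -135.2 kJ/kg
condensation at 80.7 °C: -358 kJ/kg
liquid 80.7→26.4 °C: -99.912 kJ/kg
Δh = -135.2 + -358 + -99.912 = -593.11 kJ/kg
Q = ṁ·Δh = 2518 kg/h × -593.11 kJ/kg = -1.4935e+06 kJ/h
|Q| = 414.85 kW = 414850 W

Q_c = 415000 W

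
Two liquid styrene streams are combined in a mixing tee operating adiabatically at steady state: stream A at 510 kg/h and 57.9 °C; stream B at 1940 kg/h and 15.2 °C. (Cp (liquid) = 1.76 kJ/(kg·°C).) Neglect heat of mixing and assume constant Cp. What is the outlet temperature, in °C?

T_out = 24.1 °C

Energy balance with Q = 0: Σ ṁᵢCp,ᵢ(T_out − Tᵢ) = 0
T_out = Σ ṁᵢCp,ᵢTᵢ / Σ ṁᵢCp,ᵢ
      = 103870 / 4312 = 24.089 °C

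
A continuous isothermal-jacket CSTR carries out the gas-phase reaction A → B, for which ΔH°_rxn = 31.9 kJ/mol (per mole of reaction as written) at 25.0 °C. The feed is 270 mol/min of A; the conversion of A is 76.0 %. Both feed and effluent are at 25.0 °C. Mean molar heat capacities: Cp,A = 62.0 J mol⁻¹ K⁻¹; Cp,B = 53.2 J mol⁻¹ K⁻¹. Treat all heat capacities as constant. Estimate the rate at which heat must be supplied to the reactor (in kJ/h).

Q_in = 393000 kJ/h

Extent of reaction ξ = 0.760 × 270 = 205.2 mol/min
Reaction term: ξ·ΔH°_rxn = 205.2 × 31.9 = 6545.9 kJ/min
Q = ΔH = 6545.9 kJ/min = 109.1 kW
Heat supplied = 392750 kJ/h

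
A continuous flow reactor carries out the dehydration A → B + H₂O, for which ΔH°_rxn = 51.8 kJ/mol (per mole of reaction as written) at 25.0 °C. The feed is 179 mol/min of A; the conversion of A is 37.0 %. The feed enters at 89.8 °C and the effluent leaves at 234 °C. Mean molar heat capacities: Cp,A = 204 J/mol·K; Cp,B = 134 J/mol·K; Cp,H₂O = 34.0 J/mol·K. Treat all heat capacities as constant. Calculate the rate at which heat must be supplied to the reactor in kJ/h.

Extent of reaction ξ = 0.370 × 179 = 66.23 mol/min
Reaction term: ξ·ΔH°_rxn = 66.23 × 51.8 = 3430.7 kJ/min
Sensible, feed 89.8→25 °C: -2366.2 kJ/min
Outlet flows (mol/min): A 112.77, B 66.23, H₂O 66.23
Sensible, products 25→234 °C: 7133.5 kJ/min
Q = ΔH = 8198 kJ/min = 136.63 kW
Heat supplied = 491880 kJ/h

Q_in = 492000 kJ/h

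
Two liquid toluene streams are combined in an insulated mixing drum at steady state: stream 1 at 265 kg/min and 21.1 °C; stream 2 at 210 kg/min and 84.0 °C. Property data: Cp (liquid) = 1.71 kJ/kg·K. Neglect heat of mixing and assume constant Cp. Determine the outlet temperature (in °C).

Energy balance with Q = 0: Σ ṁᵢCp,ᵢ(T_out − Tᵢ) = 0
Σ ṁᵢCp,ᵢTᵢ = 265×1.71×21.1 + 210×1.71×84.0 = 39726
Σ ṁᵢCp,ᵢ = 265×1.71 + 210×1.71 = 812.25
T_out = 39726 / 812.25 = 48.908 °C

T_out = 48.9 °C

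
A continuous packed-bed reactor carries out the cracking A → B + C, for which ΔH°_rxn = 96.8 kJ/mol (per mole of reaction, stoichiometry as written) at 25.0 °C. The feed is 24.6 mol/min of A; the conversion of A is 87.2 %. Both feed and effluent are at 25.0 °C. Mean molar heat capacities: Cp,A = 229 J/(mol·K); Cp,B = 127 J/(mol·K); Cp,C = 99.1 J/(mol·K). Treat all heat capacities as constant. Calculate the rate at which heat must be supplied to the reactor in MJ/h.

Extent of reaction ξ = 0.872 × 24.6 = 21.451 mol/min
Reaction term: ξ·ΔH°_rxn = 21.451 × 96.8 = 2076.5 kJ/min
Q = ΔH = 2076.5 kJ/min = 34.608 kW
Heat supplied = 124.59 MJ/h

Q_in = 125 MJ/h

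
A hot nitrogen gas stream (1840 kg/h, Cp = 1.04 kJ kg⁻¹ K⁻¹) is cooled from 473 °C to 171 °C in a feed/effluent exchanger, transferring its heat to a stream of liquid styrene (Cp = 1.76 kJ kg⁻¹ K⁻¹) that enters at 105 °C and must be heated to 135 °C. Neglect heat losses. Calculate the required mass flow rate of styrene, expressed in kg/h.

ṁ_c = 10900 kg/h

Heat released by hot stream: Q = 1840 × 1.04 × (473 − 171) = 577910 kJ/h
Energy balance on cold side (adiabatic exchanger): Q = ṁ_c·Cp_c·(T_c,out − T_c,in)
ṁ_c = 577910 / [1.76 × (135 − 105)] = 10945 kg/h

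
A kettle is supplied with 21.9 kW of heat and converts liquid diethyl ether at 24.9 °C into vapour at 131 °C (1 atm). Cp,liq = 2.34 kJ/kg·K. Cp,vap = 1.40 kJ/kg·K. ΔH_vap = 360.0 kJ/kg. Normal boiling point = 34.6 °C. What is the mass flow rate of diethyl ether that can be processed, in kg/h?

ṁ = 152 kg/h

Δh = 2.34×(34.6−24.9) + 360.0 + 1.40×(131−34.6) = 517.66 kJ/kg
Q = 21.9 kW = 21.9 kJ/s = 78840 kJ/h
ṁ = Q/Δh = 78840 / 517.66 = 152.3 kg/h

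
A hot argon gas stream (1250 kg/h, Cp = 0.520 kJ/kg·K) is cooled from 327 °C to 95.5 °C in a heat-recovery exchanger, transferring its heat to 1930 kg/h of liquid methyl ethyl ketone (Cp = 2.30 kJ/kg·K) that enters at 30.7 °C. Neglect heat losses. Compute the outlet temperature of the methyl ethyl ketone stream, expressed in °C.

Heat released by hot stream: Q = 1250 × 0.520 × (327 − 95.5) = 150480 kJ/h
Energy balance on cold side (adiabatic exchanger): Q = ṁ_c·Cp_c·(T_c,out − T_c,in)
T_c,out = 30.7 + 150480/(1930 × 2.30) = 64.598 °C

T_c,out = 64.6 °C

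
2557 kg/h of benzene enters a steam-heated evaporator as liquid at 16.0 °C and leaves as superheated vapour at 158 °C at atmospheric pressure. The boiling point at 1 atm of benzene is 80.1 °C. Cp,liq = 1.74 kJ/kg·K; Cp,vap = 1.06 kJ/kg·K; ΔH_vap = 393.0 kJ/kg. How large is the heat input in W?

Q = 417000 W

liquid 16.0→80.1 °C: 111.53 kJ/kg
vaporisation at 80.1 °C: 393 kJ/kg
vapour 80.1→158 °C: 82.574 kJ/kg
Δh = 111.53 + 393 + 82.574 = 587.11 kJ/kg
Q = ṁ·Δh = 2557 kg/h × 587.11 kJ/kg = 1.5012e+06 kJ/h
|Q| = 417.01 kW = 417010 W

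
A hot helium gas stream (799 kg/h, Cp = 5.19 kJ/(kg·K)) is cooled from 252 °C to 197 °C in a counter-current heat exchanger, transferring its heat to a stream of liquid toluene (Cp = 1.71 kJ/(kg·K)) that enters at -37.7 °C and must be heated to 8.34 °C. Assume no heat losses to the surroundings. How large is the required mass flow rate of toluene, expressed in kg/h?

Heat released by hot stream: Q = 799 × 5.19 × (252 − 197) = 228070 kJ/h
Energy balance on cold side (adiabatic exchanger): Q = ṁ_c·Cp_c·(T_c,out − T_c,in)
ṁ_c = 228070 / [1.71 × (8.34 − -37.7)] = 2897 kg/h

ṁ_c = 2900 kg/h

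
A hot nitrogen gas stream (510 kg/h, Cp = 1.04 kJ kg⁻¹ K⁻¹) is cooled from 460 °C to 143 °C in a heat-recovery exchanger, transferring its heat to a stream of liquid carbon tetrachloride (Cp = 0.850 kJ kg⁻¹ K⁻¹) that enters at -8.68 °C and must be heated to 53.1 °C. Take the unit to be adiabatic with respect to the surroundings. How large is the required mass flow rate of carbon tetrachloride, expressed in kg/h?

Heat released by hot stream: Q = 510 × 1.04 × (460 − 143) = 168140 kJ/h
Energy balance on cold side (adiabatic exchanger): Q = ṁ_c·Cp_c·(T_c,out − T_c,in)
ṁ_c = 168140 / [0.850 × (53.1 − -8.68)] = 3201.8 kg/h

ṁ_c = 3200 kg/h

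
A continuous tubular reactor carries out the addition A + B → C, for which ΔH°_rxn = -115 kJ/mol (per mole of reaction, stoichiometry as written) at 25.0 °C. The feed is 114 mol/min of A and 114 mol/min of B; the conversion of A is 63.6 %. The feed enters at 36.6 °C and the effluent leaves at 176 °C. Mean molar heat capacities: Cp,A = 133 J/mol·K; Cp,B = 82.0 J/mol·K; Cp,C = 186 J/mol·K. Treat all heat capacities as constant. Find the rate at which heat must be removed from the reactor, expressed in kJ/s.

Q_out = 87.3 kJ/s

Extent of reaction ξ = 0.636 × 114 = 72.504 mol/min
Reaction term: ξ·ΔH°_rxn = 72.504 × -115 = -8338 kJ/min
Sensible, feed 36.6→25 °C: -284.32 kJ/min
Outlet flows (mol/min): A 41.496, B 41.496, C 72.504
Sensible, products 25→176 °C: 3383.5 kJ/min
Q = ΔH = -5238.8 kJ/min = -87.313 kW
Heat removed = 87.313 kJ/s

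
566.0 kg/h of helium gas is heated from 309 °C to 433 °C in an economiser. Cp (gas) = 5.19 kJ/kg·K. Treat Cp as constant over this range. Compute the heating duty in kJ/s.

Q = 101 kJ/s

Q = ṁ·Cp·ΔT = 566.0 × 5.19 × (433 − 309) = 364250 kJ/h
Converting: 364250 / 3600 s = 101.18 kW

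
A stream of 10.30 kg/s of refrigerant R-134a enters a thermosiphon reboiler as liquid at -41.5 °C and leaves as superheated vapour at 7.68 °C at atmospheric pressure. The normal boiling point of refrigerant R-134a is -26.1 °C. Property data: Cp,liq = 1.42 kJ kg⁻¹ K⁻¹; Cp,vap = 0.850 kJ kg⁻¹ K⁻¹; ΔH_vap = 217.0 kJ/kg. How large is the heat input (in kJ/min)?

Q = 165000 kJ/min

liquid -41.5→-26.1 °C: 21.868 kJ/kg
vaporisation at -26.1 °C: 217 kJ/kg
vapour -26.1→7.68 °C: 28.713 kJ/kg
Δh = 21.868 + 217 + 28.713 = 267.58 kJ/kg
Q = ṁ·Δh = 10.30 kg/s × 267.58 kJ/kg = 2756.1 kJ/s
|Q| = 2756.1 kW = 165370 kJ/min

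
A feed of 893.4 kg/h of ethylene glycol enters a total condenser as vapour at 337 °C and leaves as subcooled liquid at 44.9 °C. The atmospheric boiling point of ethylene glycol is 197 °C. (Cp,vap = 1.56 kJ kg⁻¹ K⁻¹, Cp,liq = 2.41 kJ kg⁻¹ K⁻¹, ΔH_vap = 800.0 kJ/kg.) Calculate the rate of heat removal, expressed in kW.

vapour 337→197 °C: -218.4 kJ/kg
condensation at 197 °C: -800 kJ/kg
liquid 197→44.9 °C: -366.56 kJ/kg
Δh = -218.4 + -800 + -366.56 = -1385 kJ/kg
Q = ṁ·Δh = 893.4 kg/h × -1385 kJ/kg = -1.2373e+06 kJ/h
|Q| = 343.7 kW

Q_c = 344 kW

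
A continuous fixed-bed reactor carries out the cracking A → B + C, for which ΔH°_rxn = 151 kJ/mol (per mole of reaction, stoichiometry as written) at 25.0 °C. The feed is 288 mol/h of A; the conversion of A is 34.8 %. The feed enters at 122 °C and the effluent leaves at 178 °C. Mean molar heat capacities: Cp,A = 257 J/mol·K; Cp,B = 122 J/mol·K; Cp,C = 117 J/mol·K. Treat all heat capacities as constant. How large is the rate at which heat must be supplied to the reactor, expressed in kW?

Extent of reaction ξ = 0.348 × 288 = 100.22 mol/h
Reaction term: ξ·ΔH°_rxn = 100.22 × 151 = 15134 kJ/h
Sensible, feed 122→25 °C: -7179.6 kJ/h
Outlet flows (mol/h): A 187.78, B 100.22, C 100.22
Sensible, products 25→178 °C: 11048 kJ/h
Q = ΔH = 19003 kJ/h = 5.2785 kW
Heat supplied = 5.2785 kW

Q_in = 5.28 kW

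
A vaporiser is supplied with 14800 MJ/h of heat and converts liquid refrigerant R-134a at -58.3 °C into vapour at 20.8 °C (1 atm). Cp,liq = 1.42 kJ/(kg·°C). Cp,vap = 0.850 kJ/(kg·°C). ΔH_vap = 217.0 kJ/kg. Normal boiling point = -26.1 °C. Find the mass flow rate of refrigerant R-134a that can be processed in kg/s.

Δh = 1.42×(-26.1−-58.3) + 217.0 + 0.850×(20.8−-26.1) = 302.59 kJ/kg
Q = 14800 MJ/h = 4111.1 kJ/s = 4111.1 kJ/s
ṁ = Q/Δh = 4111.1 / 302.59 = 13.586 kg/s

ṁ = 13.6 kg/s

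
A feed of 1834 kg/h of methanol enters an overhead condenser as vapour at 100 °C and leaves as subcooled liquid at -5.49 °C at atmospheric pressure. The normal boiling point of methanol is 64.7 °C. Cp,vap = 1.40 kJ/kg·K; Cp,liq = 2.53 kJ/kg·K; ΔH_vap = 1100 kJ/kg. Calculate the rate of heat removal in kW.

vapour 100→64.7 °C: -49.42 kJ/kg
condensation at 64.7 °C: -1100 kJ/kg
liquid 64.7→-5.49 °C: -177.58 kJ/kg
Δh = -49.42 + -1100 + -177.58 = -1327 kJ/kg
Q = ṁ·Δh = 1834 kg/h × -1327 kJ/kg = -2.4337e+06 kJ/h
|Q| = 676.03 kW

Q_c = 676 kW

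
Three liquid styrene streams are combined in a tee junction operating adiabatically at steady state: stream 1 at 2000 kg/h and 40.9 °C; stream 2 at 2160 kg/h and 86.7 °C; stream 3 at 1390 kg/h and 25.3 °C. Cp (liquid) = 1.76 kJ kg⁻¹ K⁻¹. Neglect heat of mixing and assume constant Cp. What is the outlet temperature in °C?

No heat crosses the boundary, so H_out = H_in.
T_out = Σ ṁᵢCp,ᵢTᵢ / Σ ṁᵢCp,ᵢ
      = 535460 / 9768 = 54.818 °C

T_out = 54.8 °C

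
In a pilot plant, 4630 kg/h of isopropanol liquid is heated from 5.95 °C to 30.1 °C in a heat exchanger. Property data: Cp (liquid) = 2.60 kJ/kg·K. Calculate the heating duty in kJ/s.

Q = 80.8 kJ/s

Q = ṁ·Cp·ΔT = 4630 × 2.60 × (30.1 − 5.95) = 290720 kJ/h
Converting: 290720 / 3600 s = 80.755 kW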